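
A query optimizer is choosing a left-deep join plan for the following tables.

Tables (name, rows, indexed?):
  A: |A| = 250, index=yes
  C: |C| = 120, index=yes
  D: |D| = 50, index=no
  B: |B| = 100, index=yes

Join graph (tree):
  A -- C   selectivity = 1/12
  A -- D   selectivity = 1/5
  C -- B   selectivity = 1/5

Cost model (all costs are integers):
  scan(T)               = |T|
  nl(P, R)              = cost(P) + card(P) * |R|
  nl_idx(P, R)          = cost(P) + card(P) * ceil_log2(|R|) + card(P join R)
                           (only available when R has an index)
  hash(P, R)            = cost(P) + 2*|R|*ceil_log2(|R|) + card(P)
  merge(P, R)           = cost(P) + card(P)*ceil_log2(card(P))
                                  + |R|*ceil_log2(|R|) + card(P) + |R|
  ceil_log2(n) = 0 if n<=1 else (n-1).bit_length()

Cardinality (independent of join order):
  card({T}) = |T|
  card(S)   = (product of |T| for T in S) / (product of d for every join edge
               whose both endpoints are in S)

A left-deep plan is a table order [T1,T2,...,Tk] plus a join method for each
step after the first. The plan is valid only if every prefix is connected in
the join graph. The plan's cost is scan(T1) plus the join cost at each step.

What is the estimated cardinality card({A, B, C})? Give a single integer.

Tables in S: A(250), B(100), C(120)
Edges inside S: A-C(d=12), C-B(d=5)
numerator = 250 * 100 * 120 = 3000000
denominator = 12 * 5 = 60
card(S) = 3000000 / 60 = 50000

50000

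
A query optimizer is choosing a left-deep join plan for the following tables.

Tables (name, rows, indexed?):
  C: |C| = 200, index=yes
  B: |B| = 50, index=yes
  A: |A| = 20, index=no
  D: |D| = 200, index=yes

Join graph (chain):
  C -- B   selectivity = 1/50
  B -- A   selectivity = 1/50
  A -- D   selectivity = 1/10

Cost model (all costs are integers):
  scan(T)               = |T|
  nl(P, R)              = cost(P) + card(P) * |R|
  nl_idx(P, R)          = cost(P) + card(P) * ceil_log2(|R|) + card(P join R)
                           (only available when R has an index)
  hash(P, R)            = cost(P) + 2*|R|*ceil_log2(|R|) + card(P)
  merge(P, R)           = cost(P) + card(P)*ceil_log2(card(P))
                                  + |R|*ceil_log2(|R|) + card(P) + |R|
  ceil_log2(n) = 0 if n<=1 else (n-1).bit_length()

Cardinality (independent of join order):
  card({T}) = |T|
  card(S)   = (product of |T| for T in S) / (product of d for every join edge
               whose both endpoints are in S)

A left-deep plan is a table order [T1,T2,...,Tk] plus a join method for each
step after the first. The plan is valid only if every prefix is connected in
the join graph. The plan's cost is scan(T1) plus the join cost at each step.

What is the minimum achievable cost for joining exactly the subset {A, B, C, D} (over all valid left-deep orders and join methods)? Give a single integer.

Selinger DP over subsets of {A,B,C,D}:
  {C}: scan cost=200, card=200
  {B}: scan cost=50, card=50
  {A}: scan cost=20, card=20
  {D}: scan cost=200, card=200
  {BC}: card=200; try (C,nl_idx)→650, (B,hash)→1000, (B,nl_idx)→1600, (C,merge)→2200, (B,merge)→2350, (C,hash)→3300 …(+2); best=650 via (C,nl_idx)
  {AB}: card=20; try (B,nl_idx)→160, (A,hash)→300, (B,merge)→490, (A,merge)→520, (B,hash)→640, (B,nl)→1020 …(+1); best=160 via (B,nl_idx)
  {AD}: card=400; try (D,nl_idx)→580, (A,hash)→600, (D,merge)→1940, (A,merge)→2120, (D,hash)→3240, (D,nl)→4020 …(+1); best=580 via (D,nl_idx)
  {ABC}: card=80; try (C,nl_idx)→400, (A,hash)→1050, (C,merge)→2080, (A,merge)→2570, (C,hash)→3380, (C,nl)→4160 …(+1); best=400 via (C,nl_idx)
  {ABD}: card=400; try (D,nl_idx)→720, (B,hash)→1580, (D,merge)→2080, (D,hash)→3380, (B,nl_idx)→3380, (D,nl)→4160 …(+2); best=720 via (D,nl_idx)
  {ABCD}: card=1600; try (D,nl_idx)→2640, (D,merge)→2840, (D,hash)→3680, (C,hash)→4320, (C,nl_idx)→5520, (C,merge)→6520 …(+2); best=2640 via (D,nl_idx)

2640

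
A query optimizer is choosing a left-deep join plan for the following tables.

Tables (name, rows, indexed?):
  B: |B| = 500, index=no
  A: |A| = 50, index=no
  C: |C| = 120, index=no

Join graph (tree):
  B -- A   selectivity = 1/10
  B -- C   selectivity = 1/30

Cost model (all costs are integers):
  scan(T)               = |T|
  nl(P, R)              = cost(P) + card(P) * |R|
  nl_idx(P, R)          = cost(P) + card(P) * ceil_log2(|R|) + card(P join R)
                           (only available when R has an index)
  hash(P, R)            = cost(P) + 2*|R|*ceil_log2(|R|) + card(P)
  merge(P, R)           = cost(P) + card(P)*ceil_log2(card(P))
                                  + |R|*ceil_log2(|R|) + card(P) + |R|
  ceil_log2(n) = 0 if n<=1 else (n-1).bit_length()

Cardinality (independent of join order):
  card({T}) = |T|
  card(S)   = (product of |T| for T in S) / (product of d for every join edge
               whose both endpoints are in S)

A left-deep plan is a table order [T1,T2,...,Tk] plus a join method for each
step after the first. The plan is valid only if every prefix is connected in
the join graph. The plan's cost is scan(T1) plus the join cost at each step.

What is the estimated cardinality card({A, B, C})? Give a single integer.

10000

Tables in S: A(50), B(500), C(120)
Edges inside S: B-A(d=10), B-C(d=30)
numerator = 50 * 500 * 120 = 3000000
denominator = 10 * 30 = 300
card(S) = 3000000 / 300 = 10000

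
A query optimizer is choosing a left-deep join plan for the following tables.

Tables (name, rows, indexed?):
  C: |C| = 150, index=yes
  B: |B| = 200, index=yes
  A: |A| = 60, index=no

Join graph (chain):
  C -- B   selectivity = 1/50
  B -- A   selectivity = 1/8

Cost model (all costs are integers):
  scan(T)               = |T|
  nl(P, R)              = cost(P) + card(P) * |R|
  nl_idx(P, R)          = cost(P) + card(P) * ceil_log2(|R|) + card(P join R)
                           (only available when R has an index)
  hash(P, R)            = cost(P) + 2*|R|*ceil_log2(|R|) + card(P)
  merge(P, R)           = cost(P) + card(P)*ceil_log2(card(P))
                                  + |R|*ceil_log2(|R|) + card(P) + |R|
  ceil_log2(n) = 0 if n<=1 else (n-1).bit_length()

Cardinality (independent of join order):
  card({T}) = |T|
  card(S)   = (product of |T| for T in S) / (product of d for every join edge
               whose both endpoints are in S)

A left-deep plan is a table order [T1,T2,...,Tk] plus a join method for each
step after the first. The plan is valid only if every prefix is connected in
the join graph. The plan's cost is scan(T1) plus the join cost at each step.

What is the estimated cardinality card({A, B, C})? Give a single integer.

Tables in S: A(60), B(200), C(150)
Edges inside S: C-B(d=50), B-A(d=8)
numerator = 60 * 200 * 150 = 1800000
denominator = 50 * 8 = 400
card(S) = 1800000 / 400 = 4500

4500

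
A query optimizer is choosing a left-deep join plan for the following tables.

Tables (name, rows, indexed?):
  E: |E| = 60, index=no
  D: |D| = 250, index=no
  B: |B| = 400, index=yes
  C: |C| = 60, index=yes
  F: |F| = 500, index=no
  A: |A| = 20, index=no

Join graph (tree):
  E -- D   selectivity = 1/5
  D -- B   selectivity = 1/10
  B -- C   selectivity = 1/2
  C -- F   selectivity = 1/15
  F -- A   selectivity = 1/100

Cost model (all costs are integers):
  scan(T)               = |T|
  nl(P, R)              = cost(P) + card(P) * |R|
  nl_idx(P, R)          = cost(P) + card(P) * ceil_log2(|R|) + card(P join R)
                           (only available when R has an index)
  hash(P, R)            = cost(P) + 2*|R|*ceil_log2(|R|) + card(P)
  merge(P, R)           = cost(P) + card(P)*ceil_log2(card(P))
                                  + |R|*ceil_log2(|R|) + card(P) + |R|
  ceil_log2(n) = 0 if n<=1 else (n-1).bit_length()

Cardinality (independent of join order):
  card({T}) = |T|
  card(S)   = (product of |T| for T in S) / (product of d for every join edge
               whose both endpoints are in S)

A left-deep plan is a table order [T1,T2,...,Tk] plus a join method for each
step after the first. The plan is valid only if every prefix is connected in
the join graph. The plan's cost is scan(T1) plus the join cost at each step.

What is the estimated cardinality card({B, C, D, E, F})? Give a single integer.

120000000

Tables in S: B(400), C(60), D(250), E(60), F(500)
Edges inside S: E-D(d=5), D-B(d=10), B-C(d=2), C-F(d=15)
numerator = 400 * 60 * 250 * 60 * 500 = 180000000000
denominator = 5 * 10 * 2 * 15 = 1500
card(S) = 180000000000 / 1500 = 120000000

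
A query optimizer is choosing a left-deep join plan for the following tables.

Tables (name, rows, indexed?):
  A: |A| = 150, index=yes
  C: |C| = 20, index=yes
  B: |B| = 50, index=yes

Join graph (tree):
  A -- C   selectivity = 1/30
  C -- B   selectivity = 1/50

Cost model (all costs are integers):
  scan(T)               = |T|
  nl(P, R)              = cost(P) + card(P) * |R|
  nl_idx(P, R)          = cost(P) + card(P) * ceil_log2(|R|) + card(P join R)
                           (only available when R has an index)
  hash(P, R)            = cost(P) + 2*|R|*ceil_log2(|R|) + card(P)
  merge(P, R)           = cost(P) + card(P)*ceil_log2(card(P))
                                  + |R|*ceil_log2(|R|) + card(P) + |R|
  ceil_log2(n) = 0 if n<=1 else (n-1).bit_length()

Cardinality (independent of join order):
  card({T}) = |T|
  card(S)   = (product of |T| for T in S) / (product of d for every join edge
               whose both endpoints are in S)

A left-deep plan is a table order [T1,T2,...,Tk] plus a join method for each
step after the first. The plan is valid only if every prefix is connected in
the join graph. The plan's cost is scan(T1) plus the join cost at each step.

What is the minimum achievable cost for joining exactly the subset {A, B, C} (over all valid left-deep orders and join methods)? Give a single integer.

Selinger DP over subsets of {A,B,C}:
  {A}: scan cost=150, card=150
  {C}: scan cost=20, card=20
  {B}: scan cost=50, card=50
  {AC}: card=100; try (A,nl_idx)→280, (C,hash)→500, (C,nl_idx)→1000, (A,merge)→1490, (C,merge)→1620, (A,hash)→2440 …(+2); best=280 via (A,nl_idx)
  {BC}: card=20; try (B,nl_idx)→160, (C,hash)→300, (C,nl_idx)→320, (B,merge)→490, (C,merge)→520, (B,hash)→640 …(+2); best=160 via (B,nl_idx)
  {ABC}: card=100; try (A,nl_idx)→420, (B,hash)→980, (B,nl_idx)→980, (B,merge)→1430, (A,merge)→1630, (A,hash)→2580 …(+2); best=420 via (A,nl_idx)

420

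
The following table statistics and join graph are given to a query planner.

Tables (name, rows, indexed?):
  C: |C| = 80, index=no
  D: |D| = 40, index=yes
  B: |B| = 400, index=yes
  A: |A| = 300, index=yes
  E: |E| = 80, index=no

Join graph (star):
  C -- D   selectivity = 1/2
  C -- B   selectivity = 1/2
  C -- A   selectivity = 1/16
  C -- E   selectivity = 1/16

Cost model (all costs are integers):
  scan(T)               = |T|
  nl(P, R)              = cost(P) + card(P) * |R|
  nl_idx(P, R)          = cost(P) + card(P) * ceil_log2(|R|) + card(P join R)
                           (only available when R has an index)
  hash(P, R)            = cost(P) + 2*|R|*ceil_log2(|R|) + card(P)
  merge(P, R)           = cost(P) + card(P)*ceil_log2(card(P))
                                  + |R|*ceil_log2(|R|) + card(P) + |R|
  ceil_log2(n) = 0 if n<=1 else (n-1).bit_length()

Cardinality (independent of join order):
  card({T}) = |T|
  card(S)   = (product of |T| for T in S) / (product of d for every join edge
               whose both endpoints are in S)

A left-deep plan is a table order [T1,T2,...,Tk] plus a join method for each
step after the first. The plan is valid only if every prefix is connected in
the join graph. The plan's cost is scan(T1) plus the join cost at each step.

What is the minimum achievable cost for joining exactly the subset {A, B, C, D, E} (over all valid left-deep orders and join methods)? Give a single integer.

Selinger DP over subsets of {A,B,C,D,E}:
  {C}: scan cost=80, card=80
  {D}: scan cost=40, card=40
  {B}: scan cost=400, card=400
  {A}: scan cost=300, card=300
  {E}: scan cost=80, card=80
  {CD}: card=1600; try (D,hash)→640, (C,merge)→960, (D,merge)→1000, (C,hash)→1200, (D,nl_idx)→2160, (C,nl)→3240 …(+1); best=640 via (D,hash)
  {BC}: card=16000; try (C,hash)→1920, (B,merge)→4720, (C,merge)→5040, (B,hash)→7360, (B,nl_idx)→16800, (B,nl)→32080 …(+1); best=1920 via (C,hash)
  {AC}: card=1500; try (C,hash)→1720, (A,nl_idx)→2300, (A,merge)→3720, (C,merge)→3940, (A,hash)→5560, (A,nl)→24080 …(+1); best=1720 via (C,hash)
  {CE}: card=400; try (E,hash)→1280, (C,hash)→1280, (E,merge)→1360, (C,merge)→1360, (E,nl)→6480, (C,nl)→6480; best=1280 via (E,hash)
  {BCD}: card=320000; try (B,hash)→9440, (D,hash)→18400, (B,merge)→23840, (D,merge)→242200, (B,nl_idx)→335040, (D,nl_idx)→417920 …(+2); best=9440 via (B,hash)
  {ACD}: card=30000; try (D,hash)→3700, (A,hash)→7640, (D,merge)→20000, (A,merge)→22840, (D,nl_idx)→40720, (A,nl_idx)→45040 …(+2); best=3700 via (D,hash)
  {CDE}: card=8000; try (D,hash)→2160, (E,hash)→3360, (D,merge)→5560, (D,nl_idx)→11680, (D,nl)→17280, (E,merge)→20480 …(+1); best=2160 via (D,hash)
  {ABC}: card=300000; try (B,hash)→10420, (A,hash)→23320, (B,merge)→23720, (A,merge)→244920, (B,nl_idx)→315220, (A,nl_idx)→445920 …(+2); best=10420 via (B,hash)
  {BCE}: card=80000; try (B,hash)→8880, (B,merge)→9280, (E,hash)→19040, (B,nl_idx)→84880, (B,nl)→161280, (E,merge)→242560 …(+1); best=8880 via (B,hash)
  {ACE}: card=7500; try (E,hash)→4340, (A,hash)→7080, (A,merge)→8280, (A,nl_idx)→12380, (E,merge)→20360, (A,nl)→121280 …(+1); best=4340 via (E,hash)
  {ABCD}: card=6000000; try (B,hash)→40900, (D,hash)→310900, (A,hash)→334840, (B,merge)→487700, (D,merge)→6010700, (B,nl_idx)→6273700 …(+6); best=40900 via (B,hash)
  {BCDE}: card=1600000; try (B,hash)→17360, (D,hash)→89360, (B,merge)→118160, (E,hash)→330560, (D,merge)→1449160, (B,nl_idx)→1674160 …(+5); best=17360 via (B,hash)
  {ACDE}: card=150000; try (D,hash)→12320, (A,hash)→15560, (E,hash)→34820, (D,merge)→109620, (A,merge)→117160, (D,nl_idx)→199340 …(+5); best=12320 via (D,hash)
  {ABCE}: card=1500000; try (B,hash)→19040, (A,hash)→94280, (B,merge)→113340, (E,hash)→311540, (A,merge)→1451880, (B,nl_idx)→1571840 …(+5); best=19040 via (B,hash)
  {ABCDE}: card=30000000; try (B,hash)→169520, (D,hash)→1519520, (A,hash)→1622760, (B,merge)→2866320, (E,hash)→6042020, (B,nl_idx)→31362320 …(+9); best=169520 via (B,hash)

169520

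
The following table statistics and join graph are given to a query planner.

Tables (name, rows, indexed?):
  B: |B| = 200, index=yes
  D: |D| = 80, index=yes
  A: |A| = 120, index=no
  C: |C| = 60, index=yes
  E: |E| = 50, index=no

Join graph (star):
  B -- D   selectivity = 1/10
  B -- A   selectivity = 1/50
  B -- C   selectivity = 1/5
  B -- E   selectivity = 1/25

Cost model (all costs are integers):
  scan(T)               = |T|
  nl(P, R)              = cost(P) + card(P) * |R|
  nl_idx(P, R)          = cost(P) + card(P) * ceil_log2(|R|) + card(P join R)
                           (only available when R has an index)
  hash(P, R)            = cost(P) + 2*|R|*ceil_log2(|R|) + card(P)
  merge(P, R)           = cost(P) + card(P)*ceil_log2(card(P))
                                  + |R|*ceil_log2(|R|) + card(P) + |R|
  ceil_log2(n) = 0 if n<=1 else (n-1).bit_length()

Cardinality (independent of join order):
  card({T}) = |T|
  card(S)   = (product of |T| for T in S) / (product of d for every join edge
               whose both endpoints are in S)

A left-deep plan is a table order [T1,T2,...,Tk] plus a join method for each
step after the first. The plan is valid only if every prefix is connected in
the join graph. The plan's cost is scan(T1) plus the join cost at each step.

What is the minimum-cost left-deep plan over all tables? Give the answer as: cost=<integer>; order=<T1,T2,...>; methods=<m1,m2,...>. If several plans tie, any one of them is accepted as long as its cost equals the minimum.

cost=13120; order=A,B,E,D,C; methods=nl_idx,hash,hash,hash

Selinger DP (subsets sized 1..n):
  {B}: scan cost=200, card=200
  {D}: scan cost=80, card=80
  {A}: scan cost=120, card=120
  {C}: scan cost=60, card=60
  {E}: scan cost=50, card=50
  {BD}: card=1600; try (D,hash)→1520, (B,nl_idx)→2320, (B,merge)→2520, (D,merge)→2640, (D,nl_idx)→3200, (B,hash)→3360 …(+2); best=1520 via (D,hash)
  {AB}: card=480; try (B,nl_idx)→1560, (A,hash)→2080, (B,merge)→2880, (A,merge)→2960, (B,hash)→3440, (B,nl)→24120 …(+1); best=1560 via (B,nl_idx)
  {BC}: card=2400; try (C,hash)→1120, (B,merge)→2280, (C,merge)→2420, (B,nl_idx)→2940, (B,hash)→3320, (C,nl_idx)→3800 …(+2); best=1120 via (C,hash)
  {BE}: card=400; try (B,nl_idx)→850, (E,hash)→1000, (B,merge)→2200, (E,merge)→2350, (B,hash)→3300, (B,nl)→10050 …(+1); best=850 via (B,nl_idx)
  {ABD}: card=3840; try (D,hash)→3160, (A,hash)→4800, (D,merge)→7000, (D,nl_idx)→8760, (A,merge)→21680, (D,nl)→39960 …(+1); best=3160 via (D,hash)
  {BCD}: card=19200; try (C,hash)→3840, (D,hash)→4640, (C,merge)→21140, (C,nl_idx)→30320, (D,merge)→32960, (D,nl_idx)→37120 …(+2); best=3840 via (C,hash)
  {BDE}: card=3200; try (D,hash)→2370, (E,hash)→3720, (D,merge)→5490, (D,nl_idx)→6850, (E,merge)→21070, (D,nl)→32850 …(+1); best=2370 via (D,hash)
  {ABC}: card=5760; try (C,hash)→2760, (A,hash)→5200, (C,merge)→6780, (C,nl_idx)→10200, (C,nl)→30360, (A,merge)→33280 …(+1); best=2760 via (C,hash)
  {ABE}: card=960; try (E,hash)→2640, (A,hash)→2930, (A,merge)→5810, (E,merge)→6710, (E,nl)→25560, (A,nl)→48850; best=2640 via (E,hash)
  {BCE}: card=4800; try (C,hash)→1970, (E,hash)→4120, (C,merge)→5270, (C,nl_idx)→8050, (C,nl)→24850, (E,merge)→32670 …(+1); best=1970 via (C,hash)
  {ABCD}: card=46080; try (C,hash)→7720, (D,hash)→9640, (A,hash)→24720, (C,merge)→53500, (C,nl_idx)→72280, (D,merge)→84040 …(+5); best=7720 via (C,hash)
  {ABDE}: card=7680; try (D,hash)→4720, (A,hash)→7250, (E,hash)→7600, (D,merge)→13840, (D,nl_idx)→17040, (A,merge)→44930 …(+4); best=4720 via (D,hash)
  {BCDE}: card=38400; try (C,hash)→6290, (D,hash)→7890, (E,hash)→23640, (C,merge)→44390, (C,nl_idx)→59970, (D,merge)→69810 …(+5); best=6290 via (C,hash)
  {ABCE}: card=11520; try (C,hash)→4320, (A,hash)→8450, (E,hash)→9120, (C,merge)→13620, (C,nl_idx)→19920, (C,nl)→60240 …(+4); best=4320 via (C,hash)
  {ABCDE}: card=92160; try (C,hash)→13120, (D,hash)→16960, (A,hash)→46370, (E,hash)→54400, (C,merge)→112660, (C,nl_idx)→142960 …(+8); best=13120 via (C,hash)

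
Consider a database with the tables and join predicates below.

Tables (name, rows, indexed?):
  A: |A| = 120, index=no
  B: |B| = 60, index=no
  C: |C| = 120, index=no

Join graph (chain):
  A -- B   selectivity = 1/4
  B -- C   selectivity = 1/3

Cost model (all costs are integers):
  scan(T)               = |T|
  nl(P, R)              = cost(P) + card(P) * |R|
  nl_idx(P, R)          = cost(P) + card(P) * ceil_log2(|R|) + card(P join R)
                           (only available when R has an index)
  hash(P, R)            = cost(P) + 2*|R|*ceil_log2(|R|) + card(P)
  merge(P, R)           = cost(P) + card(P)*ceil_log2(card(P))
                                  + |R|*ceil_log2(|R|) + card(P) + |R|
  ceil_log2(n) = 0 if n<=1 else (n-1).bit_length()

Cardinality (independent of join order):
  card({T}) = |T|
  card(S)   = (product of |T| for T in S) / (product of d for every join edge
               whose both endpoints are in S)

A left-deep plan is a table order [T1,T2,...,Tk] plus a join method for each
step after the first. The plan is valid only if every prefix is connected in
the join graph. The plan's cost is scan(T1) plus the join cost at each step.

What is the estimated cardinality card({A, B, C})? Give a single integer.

72000

Tables in S: A(120), B(60), C(120)
Edges inside S: A-B(d=4), B-C(d=3)
numerator = 120 * 60 * 120 = 864000
denominator = 4 * 3 = 12
card(S) = 864000 / 12 = 72000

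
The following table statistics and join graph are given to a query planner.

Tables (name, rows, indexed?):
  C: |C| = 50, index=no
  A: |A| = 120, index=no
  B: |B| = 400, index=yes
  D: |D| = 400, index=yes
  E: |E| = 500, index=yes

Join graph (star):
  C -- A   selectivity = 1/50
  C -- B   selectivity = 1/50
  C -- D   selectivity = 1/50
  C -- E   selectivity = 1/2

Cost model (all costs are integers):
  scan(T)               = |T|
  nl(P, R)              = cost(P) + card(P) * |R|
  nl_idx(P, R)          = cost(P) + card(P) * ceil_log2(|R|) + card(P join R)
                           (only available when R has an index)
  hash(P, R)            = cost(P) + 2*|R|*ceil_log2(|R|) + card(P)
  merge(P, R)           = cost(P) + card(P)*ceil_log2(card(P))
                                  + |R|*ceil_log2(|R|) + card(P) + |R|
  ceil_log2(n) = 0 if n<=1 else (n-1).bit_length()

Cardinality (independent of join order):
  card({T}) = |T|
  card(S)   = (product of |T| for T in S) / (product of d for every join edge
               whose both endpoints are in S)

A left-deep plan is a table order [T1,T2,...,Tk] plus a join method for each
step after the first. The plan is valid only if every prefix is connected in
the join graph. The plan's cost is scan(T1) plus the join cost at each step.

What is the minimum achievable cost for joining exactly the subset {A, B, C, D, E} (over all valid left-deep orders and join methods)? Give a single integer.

27720

Selinger DP over subsets of {A,B,C,D,E}:
  {C}: scan cost=50, card=50
  {A}: scan cost=120, card=120
  {B}: scan cost=400, card=400
  {D}: scan cost=400, card=400
  {E}: scan cost=500, card=500
  {AC}: card=120; try (C,hash)→840, (A,merge)→1360, (C,merge)→1430, (A,hash)→1780, (A,nl)→6050, (C,nl)→6120; best=840 via (C,hash)
  {BC}: card=400; try (B,nl_idx)→900, (C,hash)→1400, (B,merge)→4400, (C,merge)→4750, (B,hash)→7300, (B,nl)→20050 …(+1); best=900 via (B,nl_idx)
  {CD}: card=400; try (D,nl_idx)→900, (C,hash)→1400, (D,merge)→4400, (C,merge)→4750, (D,hash)→7300, (D,nl)→20050 …(+1); best=900 via (D,nl_idx)
  {CE}: card=12500; try (C,hash)→1600, (E,merge)→5400, (C,merge)→5850, (E,hash)→9100, (E,nl_idx)→13000, (E,nl)→25050 …(+1); best=1600 via (C,hash)
  {ABC}: card=960; try (B,nl_idx)→2880, (A,hash)→2980, (B,merge)→5800, (A,merge)→5860, (B,hash)→8160, (B,nl)→48840 …(+1); best=2880 via (B,nl_idx)
  {ACD}: card=960; try (D,nl_idx)→2880, (A,hash)→2980, (D,merge)→5800, (A,merge)→5860, (D,hash)→8160, (D,nl)→48840 …(+1); best=2880 via (D,nl_idx)
  {ACE}: card=30000; try (E,merge)→6800, (E,hash)→9960, (A,hash)→15780, (E,nl_idx)→31920, (E,nl)→60840, (A,merge)→190060 …(+1); best=6800 via (E,merge)
  {BCD}: card=3200; try (D,nl_idx)→7700, (B,nl_idx)→7700, (D,hash)→8500, (B,hash)→8500, (D,merge)→8900, (B,merge)→8900 …(+2); best=7700 via (D,nl_idx)
  {BCE}: card=100000; try (E,merge)→9900, (E,hash)→10300, (B,hash)→21300, (E,nl_idx)→104500, (B,merge)→193100, (E,nl)→200900 …(+2); best=9900 via (E,merge)
  {CDE}: card=100000; try (E,merge)→9900, (E,hash)→10300, (D,hash)→21300, (E,nl_idx)→104500, (D,merge)→193100, (E,nl)→200900 …(+2); best=9900 via (E,merge)
  {ABCD}: card=7680; try (D,hash)→11040, (B,hash)→11040, (A,hash)→12580, (D,merge)→17440, (B,merge)→17440, (D,nl_idx)→19200 …(+5); best=11040 via (D,hash)
  {ABCE}: card=240000; try (E,hash)→12840, (E,merge)→18440, (B,hash)→44000, (A,hash)→111580, (E,nl_idx)→251520, (E,nl)→482880 …(+5); best=12840 via (E,hash)
  {ACDE}: card=240000; try (E,hash)→12840, (E,merge)→18440, (D,hash)→44000, (A,hash)→111580, (E,nl_idx)→251520, (E,nl)→482880 …(+5); best=12840 via (E,hash)
  {BCDE}: card=800000; try (E,hash)→19900, (E,merge)→54300, (D,hash)→117100, (B,hash)→117100, (E,nl_idx)→836500, (E,nl)→1607700 …(+6); best=19900 via (E,hash)
  {ABCDE}: card=1920000; try (E,hash)→27720, (E,merge)→123560, (D,hash)→260040, (B,hash)→260040, (A,hash)→821580, (E,nl_idx)→2000160 …(+9); best=27720 via (E,hash)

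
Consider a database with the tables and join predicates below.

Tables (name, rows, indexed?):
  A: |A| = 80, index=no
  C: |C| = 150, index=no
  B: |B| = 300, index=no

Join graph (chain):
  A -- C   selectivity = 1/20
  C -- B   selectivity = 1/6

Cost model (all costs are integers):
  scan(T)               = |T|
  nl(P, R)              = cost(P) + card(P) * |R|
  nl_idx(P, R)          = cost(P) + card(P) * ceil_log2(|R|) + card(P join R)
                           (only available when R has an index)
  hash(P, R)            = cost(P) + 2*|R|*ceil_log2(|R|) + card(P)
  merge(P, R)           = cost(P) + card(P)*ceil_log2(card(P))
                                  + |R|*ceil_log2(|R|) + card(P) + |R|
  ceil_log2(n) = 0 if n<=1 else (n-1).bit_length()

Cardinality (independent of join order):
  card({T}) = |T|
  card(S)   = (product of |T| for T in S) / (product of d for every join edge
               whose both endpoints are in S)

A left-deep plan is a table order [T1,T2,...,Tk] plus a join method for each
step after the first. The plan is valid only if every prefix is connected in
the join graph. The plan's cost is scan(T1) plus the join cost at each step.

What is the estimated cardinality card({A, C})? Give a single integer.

Tables in S: A(80), C(150)
Edges inside S: A-C(d=20)
numerator = 80 * 150 = 12000
denominator = 20 = 20
card(S) = 12000 / 20 = 600

600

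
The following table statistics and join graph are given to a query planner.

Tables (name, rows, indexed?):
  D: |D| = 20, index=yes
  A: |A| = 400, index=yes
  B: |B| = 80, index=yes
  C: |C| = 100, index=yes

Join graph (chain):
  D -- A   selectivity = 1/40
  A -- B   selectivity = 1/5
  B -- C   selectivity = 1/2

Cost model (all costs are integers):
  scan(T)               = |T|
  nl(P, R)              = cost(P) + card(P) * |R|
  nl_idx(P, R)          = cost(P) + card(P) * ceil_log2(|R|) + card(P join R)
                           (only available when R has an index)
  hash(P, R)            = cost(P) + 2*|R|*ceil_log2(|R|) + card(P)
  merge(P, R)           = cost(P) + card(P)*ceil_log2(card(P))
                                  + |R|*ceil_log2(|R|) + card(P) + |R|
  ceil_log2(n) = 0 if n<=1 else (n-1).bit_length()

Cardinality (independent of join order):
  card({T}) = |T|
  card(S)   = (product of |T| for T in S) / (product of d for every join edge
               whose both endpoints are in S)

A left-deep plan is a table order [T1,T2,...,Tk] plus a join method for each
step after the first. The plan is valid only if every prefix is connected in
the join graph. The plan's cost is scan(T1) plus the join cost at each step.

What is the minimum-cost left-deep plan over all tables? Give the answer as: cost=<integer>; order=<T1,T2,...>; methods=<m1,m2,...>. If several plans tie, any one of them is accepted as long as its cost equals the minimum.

Selinger DP (subsets sized 1..n):
  {D}: scan cost=20, card=20
  {A}: scan cost=400, card=400
  {B}: scan cost=80, card=80
  {C}: scan cost=100, card=100
  {AD}: card=200; try (A,nl_idx)→400, (D,hash)→1000, (D,nl_idx)→2600, (A,merge)→4140, (D,merge)→4520, (A,hash)→7240 …(+2); best=400 via (A,nl_idx)
  {AB}: card=6400; try (B,hash)→1920, (A,merge)→4720, (B,merge)→5040, (A,nl_idx)→7200, (A,hash)→7360, (B,nl_idx)→9600 …(+2); best=1920 via (B,hash)
  {BC}: card=4000; try (B,hash)→1320, (C,merge)→1520, (B,merge)→1540, (C,hash)→1560, (C,nl_idx)→4640, (B,nl_idx)→4800 …(+2); best=1320 via (B,hash)
  {ABD}: card=3200; try (B,hash)→1720, (B,merge)→2840, (B,nl_idx)→5000, (D,hash)→8520, (B,nl)→16400, (D,nl_idx)→37120 …(+2); best=1720 via (B,hash)
  {ABC}: card=320000; try (C,hash)→9720, (A,hash)→12520, (A,merge)→57320, (C,merge)→92320, (A,nl_idx)→357320, (C,nl_idx)→366720 …(+2); best=9720 via (C,hash)
  {ABCD}: card=160000; try (C,hash)→6320, (C,merge)→44120, (C,nl_idx)→184120, (C,nl)→321720, (D,hash)→329920, (D,nl_idx)→1769720 …(+2); best=6320 via (C,hash)

cost=6320; order=D,A,B,C; methods=nl_idx,hash,hash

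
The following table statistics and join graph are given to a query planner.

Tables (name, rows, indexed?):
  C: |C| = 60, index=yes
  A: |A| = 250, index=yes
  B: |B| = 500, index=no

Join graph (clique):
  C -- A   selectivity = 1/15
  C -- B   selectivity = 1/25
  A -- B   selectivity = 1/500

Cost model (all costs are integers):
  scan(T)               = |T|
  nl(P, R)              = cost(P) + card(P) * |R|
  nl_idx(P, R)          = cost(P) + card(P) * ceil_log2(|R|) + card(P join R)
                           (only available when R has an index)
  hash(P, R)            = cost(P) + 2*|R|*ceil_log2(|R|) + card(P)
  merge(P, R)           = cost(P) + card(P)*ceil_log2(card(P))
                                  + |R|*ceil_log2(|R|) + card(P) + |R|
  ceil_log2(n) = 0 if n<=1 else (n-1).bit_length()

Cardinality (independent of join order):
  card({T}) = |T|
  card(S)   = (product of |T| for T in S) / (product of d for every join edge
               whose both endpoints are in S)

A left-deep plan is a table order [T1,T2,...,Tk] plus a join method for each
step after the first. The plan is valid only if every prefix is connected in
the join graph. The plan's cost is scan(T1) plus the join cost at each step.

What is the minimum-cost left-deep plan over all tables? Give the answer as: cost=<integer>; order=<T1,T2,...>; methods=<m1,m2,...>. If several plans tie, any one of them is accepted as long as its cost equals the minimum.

cost=5720; order=B,A,C; methods=nl_idx,hash

Selinger DP (subsets sized 1..n):
  {C}: scan cost=60, card=60
  {A}: scan cost=250, card=250
  {B}: scan cost=500, card=500
  {AC}: card=1000; try (C,hash)→1220, (A,nl_idx)→1540, (A,merge)→2730, (C,nl_idx)→2750, (C,merge)→2920, (A,hash)→4120 …(+2); best=1220 via (C,hash)
  {BC}: card=1200; try (C,hash)→1720, (C,nl_idx)→4700, (B,merge)→5480, (C,merge)→5920, (B,hash)→9120, (B,nl)→30060 …(+1); best=1720 via (C,hash)
  {AB}: card=250; try (A,nl_idx)→4750, (A,hash)→5000, (B,merge)→7500, (A,merge)→7750, (B,hash)→9500, (B,nl)→125250 …(+1); best=4750 via (A,nl_idx)
  {ABC}: card=40; try (C,hash)→5720, (C,nl_idx)→6290, (A,hash)→6920, (C,merge)→7420, (B,hash)→11220, (A,nl_idx)→11360 …(+5); best=5720 via (C,hash)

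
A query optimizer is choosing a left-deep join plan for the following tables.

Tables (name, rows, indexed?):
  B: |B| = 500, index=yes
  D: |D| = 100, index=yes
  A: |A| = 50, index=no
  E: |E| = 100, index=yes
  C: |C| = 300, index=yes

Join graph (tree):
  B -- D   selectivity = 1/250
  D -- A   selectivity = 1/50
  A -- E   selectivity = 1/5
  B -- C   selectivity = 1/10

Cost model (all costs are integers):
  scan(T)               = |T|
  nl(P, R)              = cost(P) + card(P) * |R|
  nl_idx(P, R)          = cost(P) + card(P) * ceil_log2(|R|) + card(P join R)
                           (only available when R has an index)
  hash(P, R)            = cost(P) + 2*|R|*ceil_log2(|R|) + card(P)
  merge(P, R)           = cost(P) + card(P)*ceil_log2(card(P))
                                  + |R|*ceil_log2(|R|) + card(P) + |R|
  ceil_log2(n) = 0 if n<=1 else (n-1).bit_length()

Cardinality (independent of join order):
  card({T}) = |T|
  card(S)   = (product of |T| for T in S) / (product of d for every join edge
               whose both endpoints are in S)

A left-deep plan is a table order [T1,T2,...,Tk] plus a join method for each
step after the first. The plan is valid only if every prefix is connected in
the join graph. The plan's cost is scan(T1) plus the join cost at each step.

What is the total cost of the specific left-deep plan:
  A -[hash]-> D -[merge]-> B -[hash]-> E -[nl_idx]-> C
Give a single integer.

164900

step 1: scan A: cost=50, card=50
step 2: join D via hash
    card(P join D) = 50*100/(50) = 100
    cost = 50 + 2*100*7 + 50 = 1500
step 3: join B via merge
    card(P join B) = 100*500/(250) = 200
    cost = 1500 + 100*7 + 500*9 + 100 + 500 = 7300
step 4: join E via hash
    card(P join E) = 200*100/(5) = 4000
    cost = 7300 + 2*100*7 + 200 = 8900
step 5: join C via nl_idx
    card(P join C) = 4000*300/(10) = 120000
    cost = 8900 + 4000*9 + 120000 = 164900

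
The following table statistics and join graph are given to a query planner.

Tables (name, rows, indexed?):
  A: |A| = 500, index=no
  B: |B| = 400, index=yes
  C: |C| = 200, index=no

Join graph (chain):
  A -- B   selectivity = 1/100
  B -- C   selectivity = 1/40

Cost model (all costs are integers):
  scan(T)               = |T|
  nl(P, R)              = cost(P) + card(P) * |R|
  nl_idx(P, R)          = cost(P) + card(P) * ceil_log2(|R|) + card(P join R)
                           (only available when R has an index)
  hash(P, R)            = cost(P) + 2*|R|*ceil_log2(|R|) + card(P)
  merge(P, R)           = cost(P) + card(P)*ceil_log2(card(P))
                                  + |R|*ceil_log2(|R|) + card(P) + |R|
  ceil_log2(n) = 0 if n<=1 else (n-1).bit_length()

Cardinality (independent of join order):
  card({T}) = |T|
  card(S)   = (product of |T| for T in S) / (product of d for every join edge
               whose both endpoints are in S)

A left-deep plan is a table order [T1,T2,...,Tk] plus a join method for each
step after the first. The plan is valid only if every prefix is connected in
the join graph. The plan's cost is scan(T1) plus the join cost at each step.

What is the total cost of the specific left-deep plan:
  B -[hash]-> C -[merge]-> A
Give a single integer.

33000

step 1: scan B: cost=400, card=400
step 2: join C via hash
    card(P join C) = 400*200/(40) = 2000
    cost = 400 + 2*200*8 + 400 = 4000
step 3: join A via merge
    card(P join A) = 2000*500/(100) = 10000
    cost = 4000 + 2000*11 + 500*9 + 2000 + 500 = 33000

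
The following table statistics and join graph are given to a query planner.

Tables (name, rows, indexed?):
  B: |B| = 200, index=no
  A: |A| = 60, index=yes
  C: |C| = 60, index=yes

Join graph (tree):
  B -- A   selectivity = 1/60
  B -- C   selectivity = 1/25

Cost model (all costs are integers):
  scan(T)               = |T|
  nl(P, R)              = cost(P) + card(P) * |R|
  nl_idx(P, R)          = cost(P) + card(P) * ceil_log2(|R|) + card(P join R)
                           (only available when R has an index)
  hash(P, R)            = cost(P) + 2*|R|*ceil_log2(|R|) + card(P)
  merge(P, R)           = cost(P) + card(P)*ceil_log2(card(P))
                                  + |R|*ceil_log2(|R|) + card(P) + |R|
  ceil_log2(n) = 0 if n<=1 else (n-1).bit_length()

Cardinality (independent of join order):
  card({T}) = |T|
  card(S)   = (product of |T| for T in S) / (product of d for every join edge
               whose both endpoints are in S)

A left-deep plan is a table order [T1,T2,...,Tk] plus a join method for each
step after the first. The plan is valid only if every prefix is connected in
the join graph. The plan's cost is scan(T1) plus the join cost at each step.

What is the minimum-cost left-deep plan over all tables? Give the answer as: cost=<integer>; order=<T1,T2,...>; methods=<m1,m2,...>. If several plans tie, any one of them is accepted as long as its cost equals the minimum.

Selinger DP (subsets sized 1..n):
  {B}: scan cost=200, card=200
  {A}: scan cost=60, card=60
  {C}: scan cost=60, card=60
  {AB}: card=200; try (A,hash)→1120, (A,nl_idx)→1600, (B,merge)→2280, (A,merge)→2420, (B,hash)→3320, (B,nl)→12060 …(+1); best=1120 via (A,hash)
  {BC}: card=480; try (C,hash)→1120, (C,nl_idx)→1880, (B,merge)→2280, (C,merge)→2420, (B,hash)→3320, (B,nl)→12060 …(+1); best=1120 via (C,hash)
  {ABC}: card=480; try (C,hash)→2040, (A,hash)→2320, (C,nl_idx)→2800, (C,merge)→3340, (A,nl_idx)→4480, (A,merge)→6340 …(+2); best=2040 via (C,hash)

cost=2040; order=B,A,C; methods=hash,hash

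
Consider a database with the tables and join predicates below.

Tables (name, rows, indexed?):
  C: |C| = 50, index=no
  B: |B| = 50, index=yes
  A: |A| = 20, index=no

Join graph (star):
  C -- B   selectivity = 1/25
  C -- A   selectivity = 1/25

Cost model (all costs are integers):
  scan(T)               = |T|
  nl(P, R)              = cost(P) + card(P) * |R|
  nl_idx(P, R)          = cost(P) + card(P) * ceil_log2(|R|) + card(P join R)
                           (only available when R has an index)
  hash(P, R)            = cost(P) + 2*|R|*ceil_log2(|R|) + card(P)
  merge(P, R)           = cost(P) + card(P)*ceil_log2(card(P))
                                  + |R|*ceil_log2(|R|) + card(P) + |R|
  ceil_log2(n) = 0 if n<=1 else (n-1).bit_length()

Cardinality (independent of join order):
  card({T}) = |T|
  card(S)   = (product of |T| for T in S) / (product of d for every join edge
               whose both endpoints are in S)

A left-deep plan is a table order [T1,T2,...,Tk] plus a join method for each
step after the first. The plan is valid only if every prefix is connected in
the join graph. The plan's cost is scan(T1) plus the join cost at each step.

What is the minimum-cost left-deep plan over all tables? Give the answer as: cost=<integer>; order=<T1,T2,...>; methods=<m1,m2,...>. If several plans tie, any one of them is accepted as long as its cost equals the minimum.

Selinger DP (subsets sized 1..n):
  {C}: scan cost=50, card=50
  {B}: scan cost=50, card=50
  {A}: scan cost=20, card=20
  {BC}: card=100; try (B,nl_idx)→450, (C,hash)→700, (B,hash)→700, (C,merge)→750, (B,merge)→750, (C,nl)→2550 …(+1); best=450 via (B,nl_idx)
  {AC}: card=40; try (A,hash)→300, (C,merge)→490, (A,merge)→520, (C,hash)→640, (C,nl)→1020, (A,nl)→1050; best=300 via (A,hash)
  {ABC}: card=80; try (B,nl_idx)→620, (A,hash)→750, (B,merge)→930, (B,hash)→940, (A,merge)→1370, (B,nl)→2300 …(+1); best=620 via (B,nl_idx)

cost=620; order=C,A,B; methods=hash,nl_idx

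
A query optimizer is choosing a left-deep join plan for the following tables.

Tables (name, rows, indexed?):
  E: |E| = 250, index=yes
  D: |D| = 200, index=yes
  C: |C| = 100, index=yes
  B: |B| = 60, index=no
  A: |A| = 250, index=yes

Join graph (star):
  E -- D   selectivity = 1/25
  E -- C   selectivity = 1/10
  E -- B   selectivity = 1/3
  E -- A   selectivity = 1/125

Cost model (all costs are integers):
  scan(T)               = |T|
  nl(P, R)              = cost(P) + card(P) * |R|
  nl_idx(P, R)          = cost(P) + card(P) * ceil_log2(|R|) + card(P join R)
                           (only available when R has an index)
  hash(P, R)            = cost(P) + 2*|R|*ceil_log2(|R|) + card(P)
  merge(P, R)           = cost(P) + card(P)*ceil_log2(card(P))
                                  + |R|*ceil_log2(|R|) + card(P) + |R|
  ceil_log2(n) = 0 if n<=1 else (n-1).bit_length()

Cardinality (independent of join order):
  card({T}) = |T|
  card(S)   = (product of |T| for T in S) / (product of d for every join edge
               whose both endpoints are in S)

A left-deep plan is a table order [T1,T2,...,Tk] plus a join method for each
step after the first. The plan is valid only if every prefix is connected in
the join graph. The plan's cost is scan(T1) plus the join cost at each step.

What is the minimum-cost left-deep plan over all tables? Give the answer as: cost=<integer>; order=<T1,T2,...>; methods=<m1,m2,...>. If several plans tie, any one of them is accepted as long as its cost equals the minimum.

Selinger DP (subsets sized 1..n):
  {E}: scan cost=250, card=250
  {D}: scan cost=200, card=200
  {C}: scan cost=100, card=100
  {B}: scan cost=60, card=60
  {A}: scan cost=250, card=250
  {DE}: card=2000; try (D,hash)→3700, (E,nl_idx)→3800, (E,merge)→4250, (D,nl_idx)→4250, (D,merge)→4300, (E,hash)→4400 …(+2); best=3700 via (D,hash)
  {CE}: card=2500; try (C,hash)→1900, (E,merge)→3150, (C,merge)→3300, (E,nl_idx)→3400, (E,hash)→4200, (C,nl_idx)→4500 …(+2); best=1900 via (C,hash)
  {BE}: card=5000; try (B,hash)→1220, (E,merge)→2730, (B,merge)→2920, (E,hash)→4120, (E,nl_idx)→5540, (E,nl)→15060 …(+1); best=1220 via (B,hash)
  {AE}: card=500; try (E,nl_idx)→2750, (A,nl_idx)→2750, (E,hash)→4500, (A,hash)→4500, (E,merge)→4750, (A,merge)→4750 …(+2); best=2750 via (E,nl_idx)
  {CDE}: card=20000; try (C,hash)→7100, (D,hash)→7600, (C,merge)→28500, (D,merge)→36200, (C,nl_idx)→37700, (D,nl_idx)→41900 …(+2); best=7100 via (C,hash)
  {BDE}: card=40000; try (B,hash)→6420, (D,hash)→9420, (B,merge)→28120, (D,merge)→73020, (D,nl_idx)→81220, (B,nl)→123700 …(+1); best=6420 via (B,hash)
  {ADE}: card=4000; try (D,hash)→6450, (D,merge)→9550, (A,hash)→9700, (D,nl_idx)→10750, (A,nl_idx)→23700, (A,merge)→29950 …(+2); best=6450 via (D,hash)
  {BCE}: card=50000; try (B,hash)→5120, (C,hash)→7620, (B,merge)→34820, (C,merge)→72020, (C,nl_idx)→86220, (B,nl)→151900 …(+1); best=5120 via (B,hash)
  {ACE}: card=5000; try (C,hash)→4650, (A,hash)→8400, (C,merge)→8550, (C,nl_idx)→11250, (A,nl_idx)→26900, (A,merge)→36650 …(+2); best=4650 via (C,hash)
  {ABE}: card=10000; try (B,hash)→3970, (B,merge)→8170, (A,hash)→10220, (B,nl)→32750, (A,nl_idx)→51220, (A,merge)→73470 …(+1); best=3970 via (B,hash)
  {BCDE}: card=400000; try (B,hash)→27820, (C,hash)→47820, (D,hash)→58320, (B,merge)→327520, (C,nl_idx)→686420, (C,merge)→687220 …(+5); best=27820 via (B,hash)
  {ACDE}: card=40000; try (C,hash)→11850, (D,hash)→12850, (A,hash)→31100, (C,merge)→59250, (C,nl_idx)→74450, (D,merge)→76450 …(+6); best=11850 via (C,hash)
  {ABDE}: card=80000; try (B,hash)→11170, (D,hash)→17170, (A,hash)→50420, (B,merge)→58870, (D,merge)→155770, (D,nl_idx)→163970 …(+5); best=11170 via (B,hash)
  {ABCE}: card=100000; try (B,hash)→10370, (C,hash)→15370, (A,hash)→59120, (B,merge)→75070, (C,merge)→154770, (C,nl_idx)→173970 …(+5); best=10370 via (B,hash)
  {ABCDE}: card=800000; try (B,hash)→52570, (C,hash)→92570, (D,hash)→113570, (A,hash)→431820, (B,merge)→692270, (C,nl_idx)→1371170 …(+9); best=52570 via (B,hash)

cost=52570; order=A,E,D,C,B; methods=nl_idx,hash,hash,hash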